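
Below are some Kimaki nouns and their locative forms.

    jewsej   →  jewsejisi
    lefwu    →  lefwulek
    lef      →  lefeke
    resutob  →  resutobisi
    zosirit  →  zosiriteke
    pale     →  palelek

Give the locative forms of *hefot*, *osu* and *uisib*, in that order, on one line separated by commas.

hefoteke, osulek, uisibisi

Looking at the final sound of each stem: -eke when the stem ends in a voiceless consonant (*lef*, *zosirit*); -isi when the stem ends in a voiced consonant (*jewsej*, *resutob*); -lek when the stem ends in a vowel (*lefwu*, *pale*).
Since the final sound of *hefot* is /t/ (a voiceless consonant), it takes -eke, giving *hefoteke*.
The final sound of *osu* is /u/, which is a vowel, so the suffix is -lek, giving *osulek*.
The final sound of *uisib* is /b/, which is a voiced consonant, so the suffix is -isi, giving *uisibisi*.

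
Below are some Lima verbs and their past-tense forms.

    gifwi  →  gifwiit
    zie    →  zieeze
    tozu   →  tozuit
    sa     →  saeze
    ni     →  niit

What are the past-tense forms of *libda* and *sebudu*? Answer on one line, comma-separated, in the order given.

Looking at the last vowel of each stem: -it when the last vowel of the stem is a high vowel (*gifwi*, *tozu*, *ni*); -eze when the last vowel of the stem is a non-high vowel (*zie*, *sa*).
Since the last vowel of *libda* is /a/ (a non-high vowel), it takes -eze, giving *libdaeze*.
*sebudu* — last vowel /u/ (a high vowel) → -it → *sebuduit*.

libdaeze, sebuduit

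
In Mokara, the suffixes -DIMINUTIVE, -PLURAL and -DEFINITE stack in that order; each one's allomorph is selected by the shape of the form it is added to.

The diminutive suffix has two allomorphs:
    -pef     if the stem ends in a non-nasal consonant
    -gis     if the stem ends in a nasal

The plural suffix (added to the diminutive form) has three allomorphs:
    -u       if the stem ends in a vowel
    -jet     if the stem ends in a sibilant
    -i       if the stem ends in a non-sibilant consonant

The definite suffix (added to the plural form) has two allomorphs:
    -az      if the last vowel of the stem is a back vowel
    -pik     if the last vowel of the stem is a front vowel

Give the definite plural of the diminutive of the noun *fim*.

fimgisjetpik

*fim* — final consonant /m/ (a nasal) → -gis → *fimgis*.
The diminutive form *fimgis* — final sound /s/ (a sibilant) → -jet → *fimgisjet*.
The plural form *fimgisjet*: last vowel = /e/, a front vowel → -pik → *fimgisjetpik*.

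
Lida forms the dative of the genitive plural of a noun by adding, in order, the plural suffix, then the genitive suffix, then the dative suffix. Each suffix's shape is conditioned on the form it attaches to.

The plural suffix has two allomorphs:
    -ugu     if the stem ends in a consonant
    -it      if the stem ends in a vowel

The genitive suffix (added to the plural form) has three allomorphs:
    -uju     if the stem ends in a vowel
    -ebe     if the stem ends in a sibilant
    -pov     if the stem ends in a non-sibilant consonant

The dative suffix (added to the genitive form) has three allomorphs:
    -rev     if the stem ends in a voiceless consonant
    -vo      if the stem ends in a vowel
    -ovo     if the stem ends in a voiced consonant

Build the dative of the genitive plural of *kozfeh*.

Since the final sound of *kozfeh* is /h/ (a consonant), it takes -ugu, giving *kozfehugu*.
The plural form *kozfehugu* — final sound /u/ (a vowel) → -uju → *kozfehuguuju*.
The genitive form *kozfehuguuju* — final sound /u/ (a vowel) → -vo → *kozfehuguujuvo*.

kozfehuguujuvo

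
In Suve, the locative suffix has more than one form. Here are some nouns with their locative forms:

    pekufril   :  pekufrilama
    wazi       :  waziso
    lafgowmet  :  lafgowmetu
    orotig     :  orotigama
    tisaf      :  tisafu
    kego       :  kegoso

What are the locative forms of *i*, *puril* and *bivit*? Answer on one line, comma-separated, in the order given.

iso, purilama, bivitu

Looking at the final sound of each stem: -u when the stem ends in a voiceless consonant (*lafgowmet*, *tisaf*); -ama when the stem ends in a voiced consonant (*pekufril*, *orotig*); -so when the stem ends in a vowel (*wazi*, *kego*).
The final sound of *i* is /i/, which is a vowel, so the suffix is -so, giving *iso*.
*puril* — final sound /l/ (a voiced consonant) → -ama → *purilama*.
*bivit*: final sound = /t/, a voiceless consonant → -u → *bivitu*.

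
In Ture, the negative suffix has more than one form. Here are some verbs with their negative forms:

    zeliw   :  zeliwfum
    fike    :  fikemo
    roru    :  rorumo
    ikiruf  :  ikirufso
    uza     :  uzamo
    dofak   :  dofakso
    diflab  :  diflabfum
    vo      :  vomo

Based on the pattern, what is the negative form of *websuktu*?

websuktumo

The suffix is conditioned by the final sound: -so when the stem ends in a voiceless consonant (*ikiruf*, *dofak*); -fum when the stem ends in a voiced consonant (*zeliw*, *diflab*); -mo when the stem ends in a vowel (*fike*, *roru*, *uza*, *vo*).
Since the final sound of *websuktu* is /u/ (a vowel), it takes -mo, giving *websuktumo*.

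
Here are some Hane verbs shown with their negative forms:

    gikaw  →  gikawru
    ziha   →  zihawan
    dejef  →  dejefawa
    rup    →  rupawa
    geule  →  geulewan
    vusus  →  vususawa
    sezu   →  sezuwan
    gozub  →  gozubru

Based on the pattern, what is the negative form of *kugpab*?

Looking at the final sound of each stem: -awa when the stem ends in a voiceless consonant (*dejef*, *rup*, *vusus*); -ru when the stem ends in a voiced consonant (*gikaw*, *gozub*); -wan when the stem ends in a vowel (*ziha*, *geule*, *sezu*).
Since the final sound of *kugpab* is /b/ (a voiced consonant), it takes -ru, giving *kugpabru*.

kugpabru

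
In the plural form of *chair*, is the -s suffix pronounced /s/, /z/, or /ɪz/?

The stem *chair* ends in a voiced non-sibilant sound.
The plural suffix surfaces as /ɪz/ after sibilants, /s/ after other voiceless consonants, and /z/ after other voiced sounds.
So the plural -s on *chair* is pronounced /z/.

/z/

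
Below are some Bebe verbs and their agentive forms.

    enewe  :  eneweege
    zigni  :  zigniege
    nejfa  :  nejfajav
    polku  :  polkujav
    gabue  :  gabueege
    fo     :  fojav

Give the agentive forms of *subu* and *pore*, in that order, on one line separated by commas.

The suffix is conditioned by the last vowel: -ege when the last vowel of the stem is a front vowel (*enewe*, *zigni*, *gabue*); -jav when the last vowel of the stem is a back vowel (*nejfa*, *polku*, *fo*).
*subu* — last vowel /u/ (a back vowel) → -jav → *subujav*.
Since the last vowel of *pore* is /e/ (a front vowel), it takes -ege, giving *poreege*.

subujav, poreege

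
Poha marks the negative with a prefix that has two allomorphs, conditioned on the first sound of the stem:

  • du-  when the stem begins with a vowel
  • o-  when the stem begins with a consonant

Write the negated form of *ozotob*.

The first sound of *ozotob* is /o/, which is a vowel, so the prefix is du-, giving *duozotob*.

duozotob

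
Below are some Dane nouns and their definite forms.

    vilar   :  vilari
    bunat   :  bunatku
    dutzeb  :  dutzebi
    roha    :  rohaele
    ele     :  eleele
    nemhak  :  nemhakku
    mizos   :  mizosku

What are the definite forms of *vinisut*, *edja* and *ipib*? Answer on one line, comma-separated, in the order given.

The alternation tracks the final sound of the stem — -ku when the stem ends in a voiceless consonant (*bunat*, *nemhak*, *mizos*); -i when the stem ends in a voiced consonant (*vilar*, *dutzeb*); -ele when the stem ends in a vowel (*roha*, *ele*).
*vinisut*: final sound = /t/, a voiceless consonant → -ku → *vinisutku*.
*edja*: final sound = /a/, a vowel → -ele → *edjaele*.
*ipib*: final sound = /b/, a voiced consonant → -i → *ipibi*.

vinisutku, edjaele, ipibi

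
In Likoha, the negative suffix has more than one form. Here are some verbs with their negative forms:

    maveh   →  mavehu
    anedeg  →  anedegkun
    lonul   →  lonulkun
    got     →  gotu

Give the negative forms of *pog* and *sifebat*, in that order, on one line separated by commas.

pogkun, sifebatu

The suffix is conditioned by the final consonant: -u when the stem ends in a voiceless consonant (*maveh*, *got*); -kun when the stem ends in a voiced consonant (*anedeg*, *lonul*).
*pog* — final consonant /g/ (voiced) → -kun → *pogkun*.
*sifebat* — final consonant /t/ (voiceless) → -u → *sifebatu*.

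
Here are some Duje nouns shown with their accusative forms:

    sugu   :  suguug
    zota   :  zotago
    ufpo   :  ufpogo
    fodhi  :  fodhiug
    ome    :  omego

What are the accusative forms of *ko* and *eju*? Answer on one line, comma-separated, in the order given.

kogo, ejuug

The alternation tracks the last vowel of the stem — -ug when the last vowel of the stem is a high vowel (*sugu*, *fodhi*); -go when the last vowel of the stem is a non-high vowel (*zota*, *ufpo*, *ome*).
Since the last vowel of *ko* is /o/ (a non-high vowel), it takes -go, giving *kogo*.
*eju*: last vowel = /u/, a high vowel → -ug → *ejuug*.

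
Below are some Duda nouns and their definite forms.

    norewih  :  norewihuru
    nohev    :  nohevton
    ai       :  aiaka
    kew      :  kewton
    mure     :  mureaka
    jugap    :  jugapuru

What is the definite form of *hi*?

hiaka

The alternation tracks the final sound of the stem — -uru when the stem ends in a voiceless consonant (*norewih*, *jugap*); -ton when the stem ends in a voiced consonant (*nohev*, *kew*); -aka when the stem ends in a vowel (*ai*, *mure*).
The final sound of *hi* is /i/, which is a vowel, so the suffix is -aka, giving *hiaka*.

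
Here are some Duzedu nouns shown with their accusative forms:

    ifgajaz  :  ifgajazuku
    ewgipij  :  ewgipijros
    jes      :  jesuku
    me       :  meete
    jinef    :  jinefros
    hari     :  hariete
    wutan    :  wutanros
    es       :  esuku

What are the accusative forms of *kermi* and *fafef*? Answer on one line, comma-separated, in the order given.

kermiete, fafefros

Looking at the final sound of each stem: -uku when the stem ends in a sibilant (*ifgajaz*, *jes*, *es*); -ros when the stem ends in a non-sibilant consonant (*ewgipij*, *jinef*, *wutan*); -ete when the stem ends in a vowel (*me*, *hari*).
*kermi*: final sound = /i/, a vowel → -ete → *kermiete*.
Since the final sound of *fafef* is /f/ (a non-sibilant consonant), it takes -ros, giving *fafefros*.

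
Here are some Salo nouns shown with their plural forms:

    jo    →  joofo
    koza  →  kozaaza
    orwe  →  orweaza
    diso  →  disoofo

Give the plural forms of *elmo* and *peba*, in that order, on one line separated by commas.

The suffix is conditioned by the last vowel: -ofo when the last vowel of the stem is a rounded vowel (*jo*, *diso*); -aza when the last vowel of the stem is an unrounded vowel (*koza*, *orwe*).
The last vowel of *elmo* is /o/, which is a rounded vowel, so the suffix is -ofo, giving *elmoofo*.
The last vowel of *peba* is /a/, which is an unrounded vowel, so the suffix is -aza, giving *pebaaza*.

elmoofo, pebaaza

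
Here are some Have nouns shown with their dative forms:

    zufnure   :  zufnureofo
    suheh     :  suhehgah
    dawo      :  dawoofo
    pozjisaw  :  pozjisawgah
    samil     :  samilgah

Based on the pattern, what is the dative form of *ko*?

Looking at the final sound of each stem: -gah when the stem ends in a consonant (*suheh*, *pozjisaw*, *samil*); -ofo when the stem ends in a vowel (*zufnure*, *dawo*).
Since the final sound of *ko* is /o/ (a vowel), it takes -ofo, giving *koofo*.

koofo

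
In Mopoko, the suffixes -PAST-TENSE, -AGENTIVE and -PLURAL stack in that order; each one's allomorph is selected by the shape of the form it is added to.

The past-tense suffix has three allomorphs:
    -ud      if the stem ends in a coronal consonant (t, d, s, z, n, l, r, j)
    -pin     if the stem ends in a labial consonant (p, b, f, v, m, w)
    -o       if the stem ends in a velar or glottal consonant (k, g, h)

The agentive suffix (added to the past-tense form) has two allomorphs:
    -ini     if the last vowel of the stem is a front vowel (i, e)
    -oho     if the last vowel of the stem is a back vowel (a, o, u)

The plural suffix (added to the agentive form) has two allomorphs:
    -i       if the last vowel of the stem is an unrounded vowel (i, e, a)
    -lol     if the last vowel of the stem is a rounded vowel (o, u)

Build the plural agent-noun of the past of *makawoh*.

Since the final consonant of *makawoh* is /h/ (velar/glottal), it takes -o, giving *makawoho*.
The past-tense form *makawoho* — last vowel /o/ (a back vowel) → -oho → *makawohooho*.
Since the last vowel of the agentive form *makawohooho* is /o/ (a rounded vowel), it takes -lol, giving *makawohooholol*.

makawohooholol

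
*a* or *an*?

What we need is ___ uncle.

an

The indefinite article is chosen by the initial *sound* of the following word, not its spelling.
*uncle* begins with the sound /ʌ/ (u pronounced /ʌ/) — a vowel sound.
So the article is *an*: What we need is an uncle.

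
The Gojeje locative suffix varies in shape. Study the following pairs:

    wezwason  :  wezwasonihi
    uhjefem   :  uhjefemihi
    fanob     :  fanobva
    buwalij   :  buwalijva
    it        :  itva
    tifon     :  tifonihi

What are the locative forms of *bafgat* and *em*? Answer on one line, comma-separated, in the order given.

bafgatva, emihi

The pattern is nasality of the final consonant: -ihi when the stem ends in a nasal (*wezwason*, *uhjefem*, *tifon*); -va when the stem ends in a non-nasal consonant (*fanob*, *buwalij*, *it*).
*bafgat*: final consonant = /t/, non-nasal → -va → *bafgatva*.
The final consonant of *em* is /m/, which is a nasal, so the suffix is -ihi, giving *emihi*.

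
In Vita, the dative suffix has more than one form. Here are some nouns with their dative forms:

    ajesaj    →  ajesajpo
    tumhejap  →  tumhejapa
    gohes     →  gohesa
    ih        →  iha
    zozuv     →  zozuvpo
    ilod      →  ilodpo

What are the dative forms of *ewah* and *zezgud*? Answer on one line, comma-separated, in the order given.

ewaha, zezgudpo

The pattern is voicing of the final consonant: -a when the stem ends in a voiceless consonant (*tumhejap*, *gohes*, *ih*); -po when the stem ends in a voiced consonant (*ajesaj*, *zozuv*, *ilod*).
*ewah*: final consonant = /h/, voiceless → -a → *ewaha*.
Since the final consonant of *zezgud* is /d/ (voiced), it takes -po, giving *zezgudpo*.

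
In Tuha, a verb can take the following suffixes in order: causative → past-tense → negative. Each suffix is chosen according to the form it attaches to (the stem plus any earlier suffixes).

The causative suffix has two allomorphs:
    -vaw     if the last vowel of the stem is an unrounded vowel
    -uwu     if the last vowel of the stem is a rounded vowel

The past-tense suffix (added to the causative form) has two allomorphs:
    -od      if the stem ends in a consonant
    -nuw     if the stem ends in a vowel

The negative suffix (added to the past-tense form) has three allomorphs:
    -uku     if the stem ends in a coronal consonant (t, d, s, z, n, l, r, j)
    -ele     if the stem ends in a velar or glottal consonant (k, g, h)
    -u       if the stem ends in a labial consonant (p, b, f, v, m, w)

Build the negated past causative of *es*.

esvawoduku

Since the last vowel of *es* is /e/ (an unrounded vowel), it takes -vaw, giving *esvaw*.
Since the final sound of the causative form *esvaw* is /w/ (a consonant), it takes -od, giving *esvawod*.
The past-tense form *esvawod* — final consonant /d/ (coronal) → -uku → *esvawoduku*.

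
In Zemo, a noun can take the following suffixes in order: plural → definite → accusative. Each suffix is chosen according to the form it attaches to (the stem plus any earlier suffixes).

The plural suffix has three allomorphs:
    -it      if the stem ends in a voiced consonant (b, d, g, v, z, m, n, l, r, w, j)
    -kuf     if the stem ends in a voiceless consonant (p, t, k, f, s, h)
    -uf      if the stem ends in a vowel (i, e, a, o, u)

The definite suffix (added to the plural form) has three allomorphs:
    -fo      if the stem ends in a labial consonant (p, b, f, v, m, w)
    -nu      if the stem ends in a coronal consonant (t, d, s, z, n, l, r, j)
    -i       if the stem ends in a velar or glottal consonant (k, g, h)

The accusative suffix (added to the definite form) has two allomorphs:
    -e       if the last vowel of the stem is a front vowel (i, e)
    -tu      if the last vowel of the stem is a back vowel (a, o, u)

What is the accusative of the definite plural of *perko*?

*perko* — final sound /o/ (a vowel) → -uf → *perkouf*.
The plural form *perkouf*: final consonant = /f/, labial → -fo → *perkouffo*.
The last vowel of the definite form *perkouffo* is /o/, which is a back vowel, so the accusative suffix is -tu, giving *perkouffotu*.

perkouffotu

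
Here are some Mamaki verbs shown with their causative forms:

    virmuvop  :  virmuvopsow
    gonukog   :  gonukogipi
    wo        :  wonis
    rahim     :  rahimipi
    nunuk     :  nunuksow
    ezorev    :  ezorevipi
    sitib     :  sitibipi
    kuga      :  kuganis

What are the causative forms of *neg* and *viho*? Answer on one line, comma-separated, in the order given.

The suffix is conditioned by the final sound: -sow when the stem ends in a voiceless consonant (*virmuvop*, *nunuk*); -ipi when the stem ends in a voiced consonant (*gonukog*, *rahim*, *ezorev*, *sitib*); -nis when the stem ends in a vowel (*wo*, *kuga*).
Since the final sound of *neg* is /g/ (a voiced consonant), it takes -ipi, giving *negipi*.
*viho* — final sound /o/ (a vowel) → -nis → *vihonis*.

negipi, vihonis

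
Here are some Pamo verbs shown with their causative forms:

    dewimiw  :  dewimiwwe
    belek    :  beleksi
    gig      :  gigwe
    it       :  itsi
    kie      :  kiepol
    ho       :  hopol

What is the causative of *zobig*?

zobigwe

The pattern is voicing of the final sound: -si when the stem ends in a voiceless consonant (*belek*, *it*); -we when the stem ends in a voiced consonant (*dewimiw*, *gig*); -pol when the stem ends in a vowel (*kie*, *ho*).
*zobig* — final sound /g/ (a voiced consonant) → -we → *zobigwe*.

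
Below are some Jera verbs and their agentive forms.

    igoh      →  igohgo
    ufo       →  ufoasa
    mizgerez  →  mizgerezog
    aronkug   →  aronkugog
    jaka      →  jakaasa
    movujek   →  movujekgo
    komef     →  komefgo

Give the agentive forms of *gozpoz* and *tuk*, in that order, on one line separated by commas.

The alternation tracks the final sound of the stem — -go when the stem ends in a voiceless consonant (*igoh*, *movujek*, *komef*); -og when the stem ends in a voiced consonant (*mizgerez*, *aronkug*); -asa when the stem ends in a vowel (*ufo*, *jaka*).
The final sound of *gozpoz* is /z/, which is a voiced consonant, so the suffix is -og, giving *gozpozog*.
The final sound of *tuk* is /k/, which is a voiceless consonant, so the suffix is -go, giving *tukgo*.

gozpozog, tukgo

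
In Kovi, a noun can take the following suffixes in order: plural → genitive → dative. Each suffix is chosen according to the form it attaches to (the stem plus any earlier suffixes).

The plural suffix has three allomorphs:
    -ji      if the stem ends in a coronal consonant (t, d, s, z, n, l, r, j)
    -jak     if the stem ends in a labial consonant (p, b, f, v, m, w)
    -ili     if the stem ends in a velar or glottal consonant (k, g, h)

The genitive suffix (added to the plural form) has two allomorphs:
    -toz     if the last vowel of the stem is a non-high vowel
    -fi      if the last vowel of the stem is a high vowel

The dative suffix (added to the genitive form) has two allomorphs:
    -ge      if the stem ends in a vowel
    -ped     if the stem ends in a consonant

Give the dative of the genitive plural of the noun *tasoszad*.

*tasoszad* — final consonant /d/ (coronal) → -ji → *tasoszadji*.
The plural form *tasoszadji*: last vowel = /i/, a high vowel → -fi → *tasoszadjifi*.
Since the final sound of the genitive form *tasoszadjifi* is /i/ (a vowel), it takes -ge, giving *tasoszadjifige*.

tasoszadjifige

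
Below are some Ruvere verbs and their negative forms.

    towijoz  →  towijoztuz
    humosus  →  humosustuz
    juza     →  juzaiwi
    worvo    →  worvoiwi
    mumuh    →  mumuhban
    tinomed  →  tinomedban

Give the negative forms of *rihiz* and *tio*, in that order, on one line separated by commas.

rihiztuz, tioiwi

Looking at the final sound of each stem: -tuz when the stem ends in a sibilant (*towijoz*, *humosus*); -ban when the stem ends in a non-sibilant consonant (*mumuh*, *tinomed*); -iwi when the stem ends in a vowel (*juza*, *worvo*).
The final sound of *rihiz* is /z/, which is a sibilant, so the suffix is -tuz, giving *rihiztuz*.
*tio*: final sound = /o/, a vowel → -iwi → *tioiwi*.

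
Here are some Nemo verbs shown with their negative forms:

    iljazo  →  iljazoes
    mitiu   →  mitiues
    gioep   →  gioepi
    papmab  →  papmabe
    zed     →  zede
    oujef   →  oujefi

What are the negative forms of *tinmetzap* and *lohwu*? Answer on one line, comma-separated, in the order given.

tinmetzapi, lohwues

Looking at the final sound of each stem: -i when the stem ends in a voiceless consonant (*gioep*, *oujef*); -e when the stem ends in a voiced consonant (*papmab*, *zed*); -es when the stem ends in a vowel (*iljazo*, *mitiu*).
*tinmetzap* — final sound /p/ (a voiceless consonant) → -i → *tinmetzapi*.
The final sound of *lohwu* is /u/, which is a vowel, so the suffix is -es, giving *lohwues*.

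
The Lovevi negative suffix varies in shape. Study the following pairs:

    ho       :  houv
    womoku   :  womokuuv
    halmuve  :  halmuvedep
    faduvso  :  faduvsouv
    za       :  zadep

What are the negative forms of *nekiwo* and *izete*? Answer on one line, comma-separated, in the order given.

The alternation tracks the last vowel of the stem — -uv when the last vowel of the stem is a rounded vowel (*ho*, *womoku*, *faduvso*); -dep when the last vowel of the stem is an unrounded vowel (*halmuve*, *za*).
*nekiwo*: last vowel = /o/, a rounded vowel → -uv → *nekiwouv*.
Since the last vowel of *izete* is /e/ (an unrounded vowel), it takes -dep, giving *izetedep*.

nekiwouv, izetedep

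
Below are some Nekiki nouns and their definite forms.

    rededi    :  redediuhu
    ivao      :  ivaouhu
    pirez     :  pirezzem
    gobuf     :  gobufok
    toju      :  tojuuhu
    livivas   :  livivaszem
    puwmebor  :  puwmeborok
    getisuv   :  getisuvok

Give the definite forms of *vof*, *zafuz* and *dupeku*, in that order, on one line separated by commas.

vofok, zafuzzem, dupekuuhu

The alternation tracks the final sound of the stem — -zem when the stem ends in a sibilant (*pirez*, *livivas*); -ok when the stem ends in a non-sibilant consonant (*gobuf*, *puwmebor*, *getisuv*); -uhu when the stem ends in a vowel (*rededi*, *ivao*, *toju*).
*vof* — final sound /f/ (a non-sibilant consonant) → -ok → *vofok*.
Since the final sound of *zafuz* is /z/ (a sibilant), it takes -zem, giving *zafuzzem*.
The final sound of *dupeku* is /u/, which is a vowel, so the suffix is -uhu, giving *dupekuuhu*.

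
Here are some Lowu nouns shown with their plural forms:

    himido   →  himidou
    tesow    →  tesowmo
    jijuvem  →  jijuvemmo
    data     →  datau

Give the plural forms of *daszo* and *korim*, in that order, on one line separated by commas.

Looking at the final sound of each stem: -mo when the stem ends in a consonant (*tesow*, *jijuvem*); -u when the stem ends in a vowel (*himido*, *data*).
Since the final sound of *daszo* is /o/ (a vowel), it takes -u, giving *daszou*.
*korim*: final sound = /m/, a consonant → -mo → *korimmo*.

daszou, korimmo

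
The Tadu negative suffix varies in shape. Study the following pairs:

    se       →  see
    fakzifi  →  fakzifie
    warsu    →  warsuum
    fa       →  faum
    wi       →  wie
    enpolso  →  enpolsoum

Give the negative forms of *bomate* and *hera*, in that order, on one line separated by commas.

The pattern is front/back vowel harmony: -e when the last vowel of the stem is a front vowel (*se*, *fakzifi*, *wi*); -um when the last vowel of the stem is a back vowel (*warsu*, *fa*, *enpolso*).
*bomate*: last vowel = /e/, a front vowel → -e → *bomatee*.
*hera* — last vowel /a/ (a back vowel) → -um → *heraum*.

bomatee, heraum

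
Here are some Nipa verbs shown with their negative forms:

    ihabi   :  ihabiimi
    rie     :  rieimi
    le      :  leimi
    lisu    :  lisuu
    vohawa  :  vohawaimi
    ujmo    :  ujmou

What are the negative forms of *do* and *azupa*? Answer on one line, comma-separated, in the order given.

dou, azupaimi

Looking at the last vowel of each stem: -u when the last vowel of the stem is a rounded vowel (*lisu*, *ujmo*); -imi when the last vowel of the stem is an unrounded vowel (*ihabi*, *rie*, *le*, *vohawa*).
The last vowel of *do* is /o/, which is a rounded vowel, so the suffix is -u, giving *dou*.
*azupa*: last vowel = /a/, an unrounded vowel → -imi → *azupaimi*.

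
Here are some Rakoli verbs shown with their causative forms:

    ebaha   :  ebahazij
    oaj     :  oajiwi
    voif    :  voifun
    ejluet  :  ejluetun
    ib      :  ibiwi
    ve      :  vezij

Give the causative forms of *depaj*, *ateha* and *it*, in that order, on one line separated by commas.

depajiwi, atehazij, itun

Looking at the final sound of each stem: -un when the stem ends in a voiceless consonant (*voif*, *ejluet*); -iwi when the stem ends in a voiced consonant (*oaj*, *ib*); -zij when the stem ends in a vowel (*ebaha*, *ve*).
*depaj* — final sound /j/ (a voiced consonant) → -iwi → *depajiwi*.
*ateha*: final sound = /a/, a vowel → -zij → *atehazij*.
*it*: final sound = /t/, a voiceless consonant → -un → *itun*.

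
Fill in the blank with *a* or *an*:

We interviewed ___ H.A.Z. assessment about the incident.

an

The indefinite article is chosen by the initial *sound* of the following word, not its spelling.
The initialism *H.A.Z.* is read letter by letter; the first letter, H, is pronounced /eɪtʃ/, which begins with a vowel sound.
So the article is *an*: We interviewed an H.A.Z. assessment about the incident.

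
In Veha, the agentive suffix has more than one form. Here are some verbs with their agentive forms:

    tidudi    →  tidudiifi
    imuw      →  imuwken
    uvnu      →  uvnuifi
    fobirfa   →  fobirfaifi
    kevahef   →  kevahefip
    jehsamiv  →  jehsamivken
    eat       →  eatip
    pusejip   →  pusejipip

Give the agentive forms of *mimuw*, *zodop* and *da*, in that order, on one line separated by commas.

Looking at the final sound of each stem: -ip when the stem ends in a voiceless consonant (*kevahef*, *eat*, *pusejip*); -ken when the stem ends in a voiced consonant (*imuw*, *jehsamiv*); -ifi when the stem ends in a vowel (*tidudi*, *uvnu*, *fobirfa*).
Since the final sound of *mimuw* is /w/ (a voiced consonant), it takes -ken, giving *mimuwken*.
Since the final sound of *zodop* is /p/ (a voiceless consonant), it takes -ip, giving *zodopip*.
*da*: final sound = /a/, a vowel → -ifi → *daifi*.

mimuwken, zodopip, daifi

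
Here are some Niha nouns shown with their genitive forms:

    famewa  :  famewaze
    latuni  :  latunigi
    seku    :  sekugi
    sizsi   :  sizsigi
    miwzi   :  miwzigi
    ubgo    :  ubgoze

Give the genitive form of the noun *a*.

aze

The pattern is height harmony: -gi when the last vowel of the stem is a high vowel (*latuni*, *seku*, *sizsi*, *miwzi*); -ze when the last vowel of the stem is a non-high vowel (*famewa*, *ubgo*).
*a* — last vowel /a/ (a non-high vowel) → -ze → *aze*.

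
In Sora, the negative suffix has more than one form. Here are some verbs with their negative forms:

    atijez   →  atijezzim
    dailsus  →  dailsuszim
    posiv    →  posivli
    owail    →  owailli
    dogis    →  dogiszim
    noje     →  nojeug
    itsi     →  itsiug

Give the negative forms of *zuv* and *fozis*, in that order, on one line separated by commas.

The alternation tracks the final sound of the stem — -zim when the stem ends in a sibilant (*atijez*, *dailsus*, *dogis*); -li when the stem ends in a non-sibilant consonant (*posiv*, *owail*); -ug when the stem ends in a vowel (*noje*, *itsi*).
*zuv* — final sound /v/ (a non-sibilant consonant) → -li → *zuvli*.
The final sound of *fozis* is /s/, which is a sibilant, so the suffix is -zim, giving *foziszim*.

zuvli, foziszim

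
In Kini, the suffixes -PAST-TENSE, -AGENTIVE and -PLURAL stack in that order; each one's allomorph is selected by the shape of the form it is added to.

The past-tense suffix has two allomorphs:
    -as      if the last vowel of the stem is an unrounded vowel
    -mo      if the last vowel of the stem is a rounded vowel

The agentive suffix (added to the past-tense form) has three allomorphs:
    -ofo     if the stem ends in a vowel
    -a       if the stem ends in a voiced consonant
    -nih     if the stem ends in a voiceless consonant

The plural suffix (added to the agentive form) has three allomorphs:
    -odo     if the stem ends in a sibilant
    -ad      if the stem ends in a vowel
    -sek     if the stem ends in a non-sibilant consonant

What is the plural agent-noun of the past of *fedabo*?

fedabomoofoad

*fedabo* — last vowel /o/ (a rounded vowel) → -mo → *fedabomo*.
The past-tense form *fedabomo*: final sound = /o/, a vowel → -ofo → *fedabomoofo*.
The agentive form *fedabomoofo*: final sound = /o/, a vowel → -ad → *fedabomoofoad*.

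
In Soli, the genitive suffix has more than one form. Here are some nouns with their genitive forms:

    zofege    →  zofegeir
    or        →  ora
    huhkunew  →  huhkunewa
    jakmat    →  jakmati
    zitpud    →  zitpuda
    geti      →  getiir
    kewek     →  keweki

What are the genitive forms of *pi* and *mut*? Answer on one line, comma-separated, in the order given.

The suffix is conditioned by the final sound: -i when the stem ends in a voiceless consonant (*jakmat*, *kewek*); -a when the stem ends in a voiced consonant (*or*, *huhkunew*, *zitpud*); -ir when the stem ends in a vowel (*zofege*, *geti*).
The final sound of *pi* is /i/, which is a vowel, so the suffix is -ir, giving *piir*.
Since the final sound of *mut* is /t/ (a voiceless consonant), it takes -i, giving *muti*.

piir, muti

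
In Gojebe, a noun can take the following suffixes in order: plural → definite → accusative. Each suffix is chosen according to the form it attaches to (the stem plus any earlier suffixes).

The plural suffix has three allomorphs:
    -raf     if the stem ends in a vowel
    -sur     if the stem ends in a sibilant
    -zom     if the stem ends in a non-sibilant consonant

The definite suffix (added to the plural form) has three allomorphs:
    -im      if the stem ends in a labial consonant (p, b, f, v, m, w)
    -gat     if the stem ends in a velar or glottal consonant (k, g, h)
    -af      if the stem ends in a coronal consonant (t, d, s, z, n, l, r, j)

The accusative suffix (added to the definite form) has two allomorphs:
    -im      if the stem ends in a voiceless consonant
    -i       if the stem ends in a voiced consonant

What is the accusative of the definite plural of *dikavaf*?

Since the final sound of *dikavaf* is /f/ (a non-sibilant consonant), it takes -zom, giving *dikavafzom*.
The plural form *dikavafzom*: final consonant = /m/, labial → -im → *dikavafzomim*.
Since the final consonant of the definite form *dikavafzomim* is /m/ (voiced), it takes -i, giving *dikavafzomimi*.

dikavafzomimi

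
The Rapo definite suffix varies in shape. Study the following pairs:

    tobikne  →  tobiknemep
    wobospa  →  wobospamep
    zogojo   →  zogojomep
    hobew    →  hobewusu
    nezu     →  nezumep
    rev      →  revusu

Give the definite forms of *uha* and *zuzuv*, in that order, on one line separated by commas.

uhamep, zuzuvusu

The pattern is consonant vs. vowel: -usu when the stem ends in a consonant (*hobew*, *rev*); -mep when the stem ends in a vowel (*tobikne*, *wobospa*, *zogojo*, *nezu*).
*uha*: final sound = /a/, a vowel → -mep → *uhamep*.
Since the final sound of *zuzuv* is /v/ (a consonant), it takes -usu, giving *zuzuvusu*.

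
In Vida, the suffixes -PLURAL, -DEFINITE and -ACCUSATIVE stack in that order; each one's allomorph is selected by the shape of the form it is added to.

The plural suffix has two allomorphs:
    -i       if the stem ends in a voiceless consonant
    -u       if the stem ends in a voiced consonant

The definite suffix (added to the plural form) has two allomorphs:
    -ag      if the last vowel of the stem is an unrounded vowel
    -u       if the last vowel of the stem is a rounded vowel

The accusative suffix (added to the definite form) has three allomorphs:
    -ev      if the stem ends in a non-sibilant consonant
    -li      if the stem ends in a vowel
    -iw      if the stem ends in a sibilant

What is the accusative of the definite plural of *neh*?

nehiagev

*neh* — final consonant /h/ (voiceless) → -i → *nehi*.
The plural form *nehi* — last vowel /i/ (an unrounded vowel) → -ag → *nehiag*.
The final sound of the definite form *nehiag* is /g/, which is a non-sibilant consonant, so the accusative suffix is -ev, giving *nehiagev*.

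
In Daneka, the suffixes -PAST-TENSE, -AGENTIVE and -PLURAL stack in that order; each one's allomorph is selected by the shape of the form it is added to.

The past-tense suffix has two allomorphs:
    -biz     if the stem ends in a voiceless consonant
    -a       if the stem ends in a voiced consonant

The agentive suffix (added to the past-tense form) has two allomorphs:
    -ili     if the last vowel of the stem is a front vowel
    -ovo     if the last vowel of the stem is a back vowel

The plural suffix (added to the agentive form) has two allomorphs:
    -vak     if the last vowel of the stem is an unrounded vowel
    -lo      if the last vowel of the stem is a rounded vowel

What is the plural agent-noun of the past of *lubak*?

Since the final consonant of *lubak* is /k/ (voiceless), it takes -biz, giving *lubakbiz*.
Since the last vowel of the past-tense form *lubakbiz* is /i/ (a front vowel), it takes -ili, giving *lubakbizili*.
The last vowel of the agentive form *lubakbizili* is /i/, which is an unrounded vowel, so the plural suffix is -vak, giving *lubakbizilivak*.

lubakbizilivak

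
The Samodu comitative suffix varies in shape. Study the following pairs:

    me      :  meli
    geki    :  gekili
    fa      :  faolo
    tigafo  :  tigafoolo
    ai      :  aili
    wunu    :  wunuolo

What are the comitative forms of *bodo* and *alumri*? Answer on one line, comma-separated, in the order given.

bodoolo, alumrili

The suffix is conditioned by the last vowel: -li when the last vowel of the stem is a front vowel (*me*, *geki*, *ai*); -olo when the last vowel of the stem is a back vowel (*fa*, *tigafo*, *wunu*).
The last vowel of *bodo* is /o/, which is a back vowel, so the suffix is -olo, giving *bodoolo*.
Since the last vowel of *alumri* is /i/ (a front vowel), it takes -li, giving *alumrili*.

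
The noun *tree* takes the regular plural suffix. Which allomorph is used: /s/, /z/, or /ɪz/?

The stem *tree* ends in a voiced non-sibilant sound.
The plural suffix surfaces as /ɪz/ after sibilants, /s/ after other voiceless consonants, and /z/ after other voiced sounds.
So the plural -s on *tree* is pronounced /z/.

/z/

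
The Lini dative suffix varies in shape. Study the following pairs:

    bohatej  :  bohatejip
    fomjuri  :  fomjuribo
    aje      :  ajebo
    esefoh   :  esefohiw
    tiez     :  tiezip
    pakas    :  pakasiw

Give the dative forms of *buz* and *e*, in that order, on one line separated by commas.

buzip, ebo

The alternation tracks the final sound of the stem — -iw when the stem ends in a voiceless consonant (*esefoh*, *pakas*); -ip when the stem ends in a voiced consonant (*bohatej*, *tiez*); -bo when the stem ends in a vowel (*fomjuri*, *aje*).
*buz* — final sound /z/ (a voiced consonant) → -ip → *buzip*.
*e*: final sound = /e/, a vowel → -bo → *ebo*.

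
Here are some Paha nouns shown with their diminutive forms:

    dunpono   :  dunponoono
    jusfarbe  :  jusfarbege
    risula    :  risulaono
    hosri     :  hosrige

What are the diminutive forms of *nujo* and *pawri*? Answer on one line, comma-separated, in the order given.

The suffix is conditioned by the last vowel: -ge when the last vowel of the stem is a front vowel (*jusfarbe*, *hosri*); -ono when the last vowel of the stem is a back vowel (*dunpono*, *risula*).
*nujo*: last vowel = /o/, a back vowel → -ono → *nujoono*.
The last vowel of *pawri* is /i/, which is a front vowel, so the suffix is -ge, giving *pawrige*.

nujoono, pawrige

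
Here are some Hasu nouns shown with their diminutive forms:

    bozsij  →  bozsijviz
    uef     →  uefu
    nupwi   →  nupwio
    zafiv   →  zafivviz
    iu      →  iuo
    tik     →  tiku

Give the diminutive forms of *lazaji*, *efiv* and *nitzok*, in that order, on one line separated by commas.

The pattern is voicing of the final sound: -u when the stem ends in a voiceless consonant (*uef*, *tik*); -viz when the stem ends in a voiced consonant (*bozsij*, *zafiv*); -o when the stem ends in a vowel (*nupwi*, *iu*).
*lazaji* — final sound /i/ (a vowel) → -o → *lazajio*.
*efiv*: final sound = /v/, a voiced consonant → -viz → *efivviz*.
Since the final sound of *nitzok* is /k/ (a voiceless consonant), it takes -u, giving *nitzoku*.

lazajio, efivviz, nitzoku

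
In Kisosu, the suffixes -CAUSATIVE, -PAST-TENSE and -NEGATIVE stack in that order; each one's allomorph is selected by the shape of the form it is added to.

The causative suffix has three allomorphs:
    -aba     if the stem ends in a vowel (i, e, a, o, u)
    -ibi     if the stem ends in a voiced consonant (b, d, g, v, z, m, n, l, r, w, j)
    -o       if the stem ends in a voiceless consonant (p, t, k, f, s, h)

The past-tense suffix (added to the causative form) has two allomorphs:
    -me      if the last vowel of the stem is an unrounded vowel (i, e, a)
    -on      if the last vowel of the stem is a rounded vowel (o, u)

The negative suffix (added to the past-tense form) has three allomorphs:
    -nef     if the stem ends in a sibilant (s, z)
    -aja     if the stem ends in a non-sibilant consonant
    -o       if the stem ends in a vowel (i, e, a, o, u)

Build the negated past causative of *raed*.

raedibimeo

The final sound of *raed* is /d/, which is a voiced consonant, so the causative suffix is -ibi, giving *raedibi*.
The causative form *raedibi* — last vowel /i/ (an unrounded vowel) → -me → *raedibime*.
Since the final sound of the past-tense form *raedibime* is /e/ (a vowel), it takes -o, giving *raedibimeo*.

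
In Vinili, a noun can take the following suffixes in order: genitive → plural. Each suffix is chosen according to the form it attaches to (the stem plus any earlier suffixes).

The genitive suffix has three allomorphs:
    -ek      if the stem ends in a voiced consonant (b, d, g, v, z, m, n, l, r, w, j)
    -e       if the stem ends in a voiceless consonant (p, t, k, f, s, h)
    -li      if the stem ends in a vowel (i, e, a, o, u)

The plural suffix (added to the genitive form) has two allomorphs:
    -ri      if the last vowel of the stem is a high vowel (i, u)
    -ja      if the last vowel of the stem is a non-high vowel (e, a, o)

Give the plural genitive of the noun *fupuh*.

fupuheja

*fupuh*: final sound = /h/, a voiceless consonant → -e → *fupuhe*.
Since the last vowel of the genitive form *fupuhe* is /e/ (a non-high vowel), it takes -ja, giving *fupuheja*.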